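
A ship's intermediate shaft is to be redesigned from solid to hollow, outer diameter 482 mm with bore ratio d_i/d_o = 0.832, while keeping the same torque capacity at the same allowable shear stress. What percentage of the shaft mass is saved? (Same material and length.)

52.5 %

Equal τ_max and T ⇒ the solid shaft needs d_s³ = d_o³(1−k⁴), so d_s = 482·(1−0.832⁴)^(1/3) = 387.8 mm.
Area ratio A_h/A_s = d_o²(1−k²)/d_s² = (1−k²)/(1−k⁴)^(2/3) = 0.4755.
Mass saving = 1 − 0.4755 = 52.5 %.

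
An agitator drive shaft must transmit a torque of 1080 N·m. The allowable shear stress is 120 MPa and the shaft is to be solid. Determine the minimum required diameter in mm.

35.8 mm

For a solid shaft τ_max = 16T/(πd³), so d = (16T/(π τ_allow))^(1/3) = (16·1080/(π·1.20×10^8))^(1/3) = 0.03579 m.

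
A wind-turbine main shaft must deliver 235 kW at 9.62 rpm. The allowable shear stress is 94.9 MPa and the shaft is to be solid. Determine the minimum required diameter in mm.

232 mm

ω = 2π·9.62/60 = 1.007 rad/s, so T = P/ω = 235×10³ / 1.007 = 233300 N·m.
For a solid shaft τ_max = 16T/(πd³), so d = (16T/(π τ_allow))^(1/3) = (16·233300/(π·9.49×10^7))^(1/3) = 0.2322 m.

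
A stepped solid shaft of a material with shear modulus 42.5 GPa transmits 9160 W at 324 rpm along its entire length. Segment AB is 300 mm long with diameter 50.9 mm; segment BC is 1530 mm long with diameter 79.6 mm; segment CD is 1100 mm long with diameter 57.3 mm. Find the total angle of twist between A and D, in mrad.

12.0 mrad

ω = 2π·324/60 = 33.93 rad/s, so T = P/ω = 9160 / 33.93 = 270.0 N·m.
J_AB = π(0.0509)⁴/32 = 6.59×10^-7 m⁴; J_BC = π(0.0796)⁴/32 = 3.94×10^-6 m⁴; J_CD = π(0.0573)⁴/32 = 1.06×10^-6 m⁴.
θ = (T/G)·Σ L_i/J_i = (270.0/42.5×10⁹)·(0.300/6.59×10^-7 + 1.53/3.94×10^-6 + 1.10/1.06×10^-6) = 0.01196 rad.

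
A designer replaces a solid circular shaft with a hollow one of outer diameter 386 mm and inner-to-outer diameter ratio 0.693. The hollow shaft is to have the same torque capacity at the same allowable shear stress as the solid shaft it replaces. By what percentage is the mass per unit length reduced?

38.1 %

Equal τ_max and T ⇒ the solid shaft needs d_s³ = d_o³(1−k⁴), so d_s = 386·(1−0.693⁴)^(1/3) = 353.7 mm.
Area ratio A_h/A_s = d_o²(1−k²)/d_s² = (1−k²)/(1−k⁴)^(2/3) = 0.6190.
Mass saving = 1 − 0.6190 = 38.1 %.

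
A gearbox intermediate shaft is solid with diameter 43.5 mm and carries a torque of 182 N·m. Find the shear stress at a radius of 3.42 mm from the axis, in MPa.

J = πd⁴/32 = π(0.0435)⁴/32 = 3.515×10^-7 m⁴.
Shear stress varies linearly with radius: τ = T·r/J = 182.0 × 0.00342 / 3.515×10^-7 = 1.771×10^6 Pa.

1.77 MPa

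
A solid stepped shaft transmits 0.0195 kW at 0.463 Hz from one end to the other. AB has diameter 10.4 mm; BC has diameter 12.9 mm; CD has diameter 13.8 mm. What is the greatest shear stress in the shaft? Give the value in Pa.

3.03e7 Pa

ω = 2π·0.463 = 2.909 rad/s, so T = P/ω = 0.0195×10³ / 2.909 = 6.703 N·m.
Under the same torque, τ_max = 16T/(πd³) is largest where d is smallest — segment AB (d = 10.4 mm).
τ_max = 16·6.703/(π·(0.0104)³) = 3.035×10^7 Pa.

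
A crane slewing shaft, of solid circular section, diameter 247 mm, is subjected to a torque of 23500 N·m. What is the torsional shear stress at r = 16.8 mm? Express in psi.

157 psi

J = πd⁴/32 = π(0.247)⁴/32 = 3.654×10^-4 m⁴.
Shear stress varies linearly with radius: τ = T·r/J = 23500 × 0.0168 / 3.654×10^-4 = 1.080×10^6 Pa.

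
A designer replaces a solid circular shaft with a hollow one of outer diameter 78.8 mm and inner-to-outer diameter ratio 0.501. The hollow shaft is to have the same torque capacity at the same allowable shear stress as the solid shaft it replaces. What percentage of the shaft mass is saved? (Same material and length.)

21.8 %

Equal τ_max and T ⇒ the solid shaft needs d_s³ = d_o³(1−k⁴), so d_s = 78.8·(1−0.501⁴)^(1/3) = 77.11 mm.
Area ratio A_h/A_s = d_o²(1−k²)/d_s² = (1−k²)/(1−k⁴)^(2/3) = 0.7822.
Mass saving = 1 − 0.7822 = 21.8 %.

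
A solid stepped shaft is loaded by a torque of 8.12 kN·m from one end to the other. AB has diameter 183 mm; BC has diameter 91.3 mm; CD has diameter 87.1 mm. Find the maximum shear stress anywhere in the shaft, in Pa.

Under the same torque, τ_max = 16T/(πd³) is largest where d is smallest — segment CD (d = 87.1 mm).
τ_max = 16·8120/(π·(0.0871)³) = 6.259×10^7 Pa.

6.26e7 Pa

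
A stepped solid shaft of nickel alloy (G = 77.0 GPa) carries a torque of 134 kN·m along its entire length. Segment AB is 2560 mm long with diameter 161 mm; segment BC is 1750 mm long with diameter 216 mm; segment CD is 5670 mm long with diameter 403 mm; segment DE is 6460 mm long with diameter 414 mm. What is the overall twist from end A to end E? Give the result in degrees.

5.13°

J_AB = π(0.161)⁴/32 = 6.60×10^-5 m⁴; J_BC = π(0.216)⁴/32 = 2.14×10^-4 m⁴; J_CD = π(0.403)⁴/32 = 2.59×10^-3 m⁴; J_DE = π(0.414)⁴/32 = 2.88×10^-3 m⁴.
θ = (T/G)·Σ L_i/J_i = (134000/77.0×10⁹)·(2.56/6.60×10^-5 + 1.75/2.14×10^-4 + 5.67/2.59×10^-3 + 6.46/2.88×10^-3) = 0.08950 rad.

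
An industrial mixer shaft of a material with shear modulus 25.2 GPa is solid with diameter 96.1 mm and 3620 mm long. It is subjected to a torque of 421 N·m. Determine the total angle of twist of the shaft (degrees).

J = πd⁴/32 = π(0.0961)⁴/32 = 8.373×10^-6 m⁴.
θ = T·L/(G·J) = 421.0 × 3.62 / (25.2×10⁹ × 8.373×10^-6) = 7.223×10^-3 rad.

0.414°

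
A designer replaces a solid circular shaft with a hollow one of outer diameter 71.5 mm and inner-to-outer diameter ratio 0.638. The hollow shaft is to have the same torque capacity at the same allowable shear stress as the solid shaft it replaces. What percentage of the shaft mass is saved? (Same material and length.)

33.1 %

Equal τ_max and T ⇒ the solid shaft needs d_s³ = d_o³(1−k⁴), so d_s = 71.5·(1−0.638⁴)^(1/3) = 67.31 mm.
Area ratio A_h/A_s = d_o²(1−k²)/d_s² = (1−k²)/(1−k⁴)^(2/3) = 0.6691.
Mass saving = 1 − 0.6691 = 33.1 %.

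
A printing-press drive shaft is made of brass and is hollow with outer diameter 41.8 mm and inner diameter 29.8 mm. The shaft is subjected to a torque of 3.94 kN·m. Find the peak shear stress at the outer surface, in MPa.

J = π(d_o⁴ − d_i⁴)/32 = π(0.0418⁴ − 0.0298⁴)/32 = 2.223×10^-7 m⁴.
τ_max = T·r/J = 3940 × 0.0209 / 2.223×10^-7 = 3.704×10^8 Pa.

370 MPa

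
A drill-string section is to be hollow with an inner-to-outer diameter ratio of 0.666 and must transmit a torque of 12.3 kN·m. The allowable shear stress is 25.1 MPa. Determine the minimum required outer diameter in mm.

146 mm

For a hollow shaft with d_i/d_o = 0.666: τ_max = 16T/(π d_o³ (1−k⁴)), so d_o = [16T/(π τ_allow (1−k⁴))]^(1/3) = [16·12300/(π·2.51×10^7·0.8033)]^(1/3) = 0.1459 m.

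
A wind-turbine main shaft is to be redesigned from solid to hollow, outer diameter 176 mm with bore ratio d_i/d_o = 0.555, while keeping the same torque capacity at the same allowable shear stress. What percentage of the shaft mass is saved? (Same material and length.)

26.0 %

Equal τ_max and T ⇒ the solid shaft needs d_s³ = d_o³(1−k⁴), so d_s = 176·(1−0.555⁴)^(1/3) = 170.2 mm.
Area ratio A_h/A_s = d_o²(1−k²)/d_s² = (1−k²)/(1−k⁴)^(2/3) = 0.7395.
Mass saving = 1 − 0.7395 = 26.0 %.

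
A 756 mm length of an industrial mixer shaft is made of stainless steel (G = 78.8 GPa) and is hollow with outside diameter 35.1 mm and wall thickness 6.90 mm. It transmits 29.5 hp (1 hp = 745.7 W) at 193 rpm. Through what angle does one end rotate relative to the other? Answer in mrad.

81.1 mrad

ω = 2π·193/60 = 20.21 rad/s, so T = P/ω = 29.5×745.7 / 20.21 = 1088 N·m.
J = π(d_o⁴ − d_i⁴)/32 = π(0.0351⁴ − 0.0213⁴)/32 = 1.288×10^-7 m⁴.
θ = T·L/(G·J) = 1088 × 0.756 / (78.8×10⁹ × 1.288×10^-7) = 0.08107 rad.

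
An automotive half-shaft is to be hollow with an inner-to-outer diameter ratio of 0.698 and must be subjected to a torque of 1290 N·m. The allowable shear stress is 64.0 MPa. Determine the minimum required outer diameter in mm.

51.2 mm

For a hollow shaft with d_i/d_o = 0.698: τ_max = 16T/(π d_o³ (1−k⁴)), so d_o = [16T/(π τ_allow (1−k⁴))]^(1/3) = [16·1290/(π·6.40×10^7·0.7626)]^(1/3) = 0.05125 m.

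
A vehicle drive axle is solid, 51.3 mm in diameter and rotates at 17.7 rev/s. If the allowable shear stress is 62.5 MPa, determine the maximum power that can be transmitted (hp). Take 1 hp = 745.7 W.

J = πd⁴/32 = π(0.0513)⁴/32 = 6.799×10^-7 m⁴.
T_max = τ_allow·J/r = 6.25×10^7 × 6.799×10^-7 / 0.0256 = 1657 N·m.
ω = 2π·17.7 = 111.2 rad/s, so P_max = T_max·ω = 1.843×10^5 W.

247 hp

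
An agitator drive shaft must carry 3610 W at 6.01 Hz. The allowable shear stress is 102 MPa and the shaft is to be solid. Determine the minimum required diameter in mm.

16.8 mm

ω = 2π·6.01 = 37.76 rad/s, so T = P/ω = 3610 / 37.76 = 95.60 N·m.
For a solid shaft τ_max = 16T/(πd³), so d = (16T/(π τ_allow))^(1/3) = (16·95.60/(π·1.02×10^8))^(1/3) = 0.01684 m.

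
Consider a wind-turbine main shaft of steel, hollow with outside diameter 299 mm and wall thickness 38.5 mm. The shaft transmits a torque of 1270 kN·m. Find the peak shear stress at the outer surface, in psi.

J = π(d_o⁴ − d_i⁴)/32 = π(0.299⁴ − 0.222⁴)/32 = 5.462×10^-4 m⁴.
τ_max = T·r/J = 1.270e6 × 0.149 / 5.462×10^-4 = 3.476×10^8 Pa.

50400 psi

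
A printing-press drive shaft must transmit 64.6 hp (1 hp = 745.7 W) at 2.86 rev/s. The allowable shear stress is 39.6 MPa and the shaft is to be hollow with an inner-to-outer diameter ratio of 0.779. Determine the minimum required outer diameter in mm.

ω = 2π·2.86 = 17.97 rad/s, so T = P/ω = 64.6×745.7 / 17.97 = 2681 N·m.
For a hollow shaft with d_i/d_o = 0.779: τ_max = 16T/(π d_o³ (1−k⁴)), so d_o = [16T/(π τ_allow (1−k⁴))]^(1/3) = [16·2681/(π·3.96×10^7·0.6317)]^(1/3) = 0.08172 m.

81.7 mm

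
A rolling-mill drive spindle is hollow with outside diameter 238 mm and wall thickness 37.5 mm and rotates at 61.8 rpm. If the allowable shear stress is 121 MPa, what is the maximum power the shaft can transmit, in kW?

1620 kW

J = π(d_o⁴ − d_i⁴)/32 = π(0.238⁴ − 0.163⁴)/32 = 2.457×10^-4 m⁴.
T_max = τ_allow·J/r = 1.21×10^8 × 2.457×10^-4 / 0.119 = 249800 N·m.
ω = 2π·61.8/60 = 6.472 rad/s, so P_max = T_max·ω = 1.617×10^6 W.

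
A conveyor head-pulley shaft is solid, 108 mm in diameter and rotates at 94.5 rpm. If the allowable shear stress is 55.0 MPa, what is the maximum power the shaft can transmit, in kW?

135 kW

J = πd⁴/32 = π(0.108)⁴/32 = 1.336×10^-5 m⁴.
T_max = τ_allow·J/r = 5.50×10^7 × 1.336×10^-5 / 0.0540 = 13600 N·m.
ω = 2π·94.5/60 = 9.896 rad/s, so P_max = T_max·ω = 1.346×10^5 W.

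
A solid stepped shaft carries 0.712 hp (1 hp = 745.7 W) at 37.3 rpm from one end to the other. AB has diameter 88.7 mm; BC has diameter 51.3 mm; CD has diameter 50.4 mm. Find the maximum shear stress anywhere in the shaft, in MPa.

5.41 MPa

ω = 2π·37.3/60 = 3.906 rad/s, so T = P/ω = 0.712×745.7 / 3.906 = 135.9 N·m.
Under the same torque, τ_max = 16T/(πd³) is largest where d is smallest — segment CD (d = 50.4 mm).
τ_max = 16·135.9/(π·(0.0504)³) = 5.407×10^6 Pa.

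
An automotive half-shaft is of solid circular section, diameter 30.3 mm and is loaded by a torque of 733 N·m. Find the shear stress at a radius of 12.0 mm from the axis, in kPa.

J = πd⁴/32 = π(0.0303)⁴/32 = 8.275×10^-8 m⁴.
Shear stress varies linearly with radius: τ = T·r/J = 733.0 × 0.0120 / 8.275×10^-8 = 1.063×10^8 Pa.

106000 kPa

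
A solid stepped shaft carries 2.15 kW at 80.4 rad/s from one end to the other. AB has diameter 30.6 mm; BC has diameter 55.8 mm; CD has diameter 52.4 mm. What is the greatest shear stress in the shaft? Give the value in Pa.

4.75e6 Pa

ω = 80.4 rad/s, so T = P/ω = 2.15×10³ / 80.40 = 26.74 N·m.
Under the same torque, τ_max = 16T/(πd³) is largest where d is smallest — segment AB (d = 30.6 mm).
τ_max = 16·26.74/(π·(0.0306)³) = 4.753×10^6 Pa.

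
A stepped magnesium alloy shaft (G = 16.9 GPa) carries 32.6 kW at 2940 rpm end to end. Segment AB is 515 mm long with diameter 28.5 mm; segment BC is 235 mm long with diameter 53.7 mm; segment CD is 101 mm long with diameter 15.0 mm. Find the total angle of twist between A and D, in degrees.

10.3°

ω = 2π·2940/60 = 307.9 rad/s, so T = P/ω = 32.6×10³ / 307.9 = 105.9 N·m.
J_AB = π(0.0285)⁴/32 = 6.48×10^-8 m⁴; J_BC = π(0.0537)⁴/32 = 8.16×10^-7 m⁴; J_CD = π(0.0150)⁴/32 = 4.97×10^-9 m⁴.
θ = (T/G)·Σ L_i/J_i = (105.9/16.9×10⁹)·(0.515/6.48×10^-8 + 0.235/8.16×10^-7 + 0.101/4.97×10^-9) = 0.1789 rad.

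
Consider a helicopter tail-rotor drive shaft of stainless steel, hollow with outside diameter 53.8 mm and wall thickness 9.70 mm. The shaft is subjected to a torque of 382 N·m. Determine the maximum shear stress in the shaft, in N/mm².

15.0 N/mm²

J = π(d_o⁴ − d_i⁴)/32 = π(0.0538⁴ − 0.0344⁴)/32 = 6.850×10^-7 m⁴.
τ_max = T·r/J = 382.0 × 0.0269 / 6.850×10^-7 = 1.500×10^7 Pa.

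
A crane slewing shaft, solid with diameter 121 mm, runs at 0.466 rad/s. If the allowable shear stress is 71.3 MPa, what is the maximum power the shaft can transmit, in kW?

J = πd⁴/32 = π(0.121)⁴/32 = 2.104×10^-5 m⁴.
T_max = τ_allow·J/r = 7.13×10^7 × 2.104×10^-5 / 0.0605 = 24800 N·m.
ω = 0.466 rad/s, so P_max = T_max·ω = 1.156×10^4 W.

11.6 kW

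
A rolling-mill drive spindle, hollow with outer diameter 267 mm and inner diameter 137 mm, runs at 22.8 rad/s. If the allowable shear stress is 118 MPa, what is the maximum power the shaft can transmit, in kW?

J = π(d_o⁴ − d_i⁴)/32 = π(0.267⁴ − 0.137⁴)/32 = 4.644×10^-4 m⁴.
T_max = τ_allow·J/r = 1.18×10^8 × 4.644×10^-4 / 0.134 = 410400 N·m.
ω = 22.8 rad/s, so P_max = T_max·ω = 9.358×10^6 W.

9360 kW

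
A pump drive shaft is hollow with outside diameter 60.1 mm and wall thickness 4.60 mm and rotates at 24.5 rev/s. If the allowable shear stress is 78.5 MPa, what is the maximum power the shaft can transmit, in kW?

J = π(d_o⁴ − d_i⁴)/32 = π(0.0601⁴ − 0.0509⁴)/32 = 6.219×10^-7 m⁴.
T_max = τ_allow·J/r = 7.85×10^7 × 6.219×10^-7 / 0.0301 = 1625 N·m.
ω = 2π·24.5 = 153.9 rad/s, so P_max = T_max·ω = 2.501×10^5 W.

250 kW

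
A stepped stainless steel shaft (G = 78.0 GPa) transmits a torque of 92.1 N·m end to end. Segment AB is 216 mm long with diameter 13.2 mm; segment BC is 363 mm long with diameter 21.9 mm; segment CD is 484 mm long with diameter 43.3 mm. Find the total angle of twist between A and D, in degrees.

J_AB = π(0.0132)⁴/32 = 2.98×10^-9 m⁴; J_BC = π(0.0219)⁴/32 = 2.26×10^-8 m⁴; J_CD = π(0.0433)⁴/32 = 3.45×10^-7 m⁴.
θ = (T/G)·Σ L_i/J_i = (92.10/78.0×10⁹)·(0.216/2.98×10^-9 + 0.363/2.26×10^-8 + 0.484/3.45×10^-7) = 0.1062 rad.

6.09°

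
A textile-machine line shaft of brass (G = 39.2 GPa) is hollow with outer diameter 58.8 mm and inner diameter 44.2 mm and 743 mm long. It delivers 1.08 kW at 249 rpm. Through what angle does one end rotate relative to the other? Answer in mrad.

0.983 mrad

ω = 2π·249/60 = 26.08 rad/s, so T = P/ω = 1.08×10³ / 26.08 = 41.42 N·m.
J = π(d_o⁴ − d_i⁴)/32 = π(0.0588⁴ − 0.0442⁴)/32 = 7.989×10^-7 m⁴.
θ = T·L/(G·J) = 41.42 × 0.743 / (39.2×10⁹ × 7.989×10^-7) = 9.827×10^-4 rad.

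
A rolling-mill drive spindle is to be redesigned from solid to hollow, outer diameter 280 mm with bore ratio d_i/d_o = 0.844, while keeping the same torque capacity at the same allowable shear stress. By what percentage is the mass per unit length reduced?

53.9 %

Equal τ_max and T ⇒ the solid shaft needs d_s³ = d_o³(1−k⁴), so d_s = 280·(1−0.844⁴)^(1/3) = 221.1 mm.
Area ratio A_h/A_s = d_o²(1−k²)/d_s² = (1−k²)/(1−k⁴)^(2/3) = 0.4612.
Mass saving = 1 − 0.4612 = 53.9 %.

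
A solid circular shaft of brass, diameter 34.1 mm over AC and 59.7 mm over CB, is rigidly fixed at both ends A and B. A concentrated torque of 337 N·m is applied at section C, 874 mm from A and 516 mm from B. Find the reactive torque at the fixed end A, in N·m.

Compatibility: T_A·a/J_AC = T_B·b/J_CB with T_A + T_B = T₀.
J_AC = 1.33×10^-7 m⁴, J_CB = 1.25×10^-6 m⁴, so T_A = T₀·(J_AC/a)/((J_AC/a)+(J_CB/b)) = 19.93 N·m, T_B = 317.1 N·m.

19.9 N·m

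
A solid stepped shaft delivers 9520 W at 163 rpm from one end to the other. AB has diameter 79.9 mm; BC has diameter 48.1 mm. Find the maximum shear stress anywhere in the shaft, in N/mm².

ω = 2π·163/60 = 17.07 rad/s, so T = P/ω = 9520 / 17.07 = 557.7 N·m.
Under the same torque, τ_max = 16T/(πd³) is largest where d is smallest — segment BC (d = 48.1 mm).
τ_max = 16·557.7/(π·(0.0481)³) = 2.552×10^7 Pa.

25.5 N/mm²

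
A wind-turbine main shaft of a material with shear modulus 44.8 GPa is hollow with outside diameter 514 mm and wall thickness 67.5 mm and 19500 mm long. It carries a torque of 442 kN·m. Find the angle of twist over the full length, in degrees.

J = π(d_o⁴ − d_i⁴)/32 = π(0.514⁴ − 0.379⁴)/32 = 4.827×10^-3 m⁴.
θ = T·L/(G·J) = 442000 × 19.5 / (44.8×10⁹ × 4.827×10^-3) = 0.03986 rad.

2.28°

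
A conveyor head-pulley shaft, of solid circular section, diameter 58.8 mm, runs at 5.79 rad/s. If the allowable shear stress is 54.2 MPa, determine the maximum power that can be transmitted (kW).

12.5 kW

J = πd⁴/32 = π(0.0588)⁴/32 = 1.174×10^-6 m⁴.
T_max = τ_allow·J/r = 5.42×10^7 × 1.174×10^-6 / 0.0294 = 2164 N·m.
ω = 5.79 rad/s, so P_max = T_max·ω = 1.253×10^4 W.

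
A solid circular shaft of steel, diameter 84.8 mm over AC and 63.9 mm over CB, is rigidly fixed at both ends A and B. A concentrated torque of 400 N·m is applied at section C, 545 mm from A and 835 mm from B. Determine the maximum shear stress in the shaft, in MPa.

Compatibility: T_A·a/J_AC = T_B·b/J_CB with T_A + T_B = T₀.
J_AC = 5.08×10^-6 m⁴, J_CB = 1.64×10^-6 m⁴, so T_A = T₀·(J_AC/a)/((J_AC/a)+(J_CB/b)) = 330.5 N·m, T_B = 69.54 N·m.
τ in each portion: τ_AC = 2.76×10^6 Pa, τ_CB = 1.36×10^6 Pa; maximum is in AC.
τ_max = T_AC·r/J = 330.5·0.0424/5.08×10^-6 = 2.760×10^6 Pa.

2.76 MPa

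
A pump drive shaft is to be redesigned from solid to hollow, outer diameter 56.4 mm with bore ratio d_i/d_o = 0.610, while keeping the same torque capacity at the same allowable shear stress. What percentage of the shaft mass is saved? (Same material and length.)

30.7 %

Equal τ_max and T ⇒ the solid shaft needs d_s³ = d_o³(1−k⁴), so d_s = 56.4·(1−0.610⁴)^(1/3) = 53.67 mm.
Area ratio A_h/A_s = d_o²(1−k²)/d_s² = (1−k²)/(1−k⁴)^(2/3) = 0.6935.
Mass saving = 1 − 0.6935 = 30.7 %.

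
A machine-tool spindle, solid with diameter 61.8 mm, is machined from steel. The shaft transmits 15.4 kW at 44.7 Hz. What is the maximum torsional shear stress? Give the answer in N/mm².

1.18 N/mm²

ω = 2π·44.7 = 280.9 rad/s, so T = P/ω = 15.4×10³ / 280.9 = 54.83 N·m.
J = πd⁴/32 = π(0.0618)⁴/32 = 1.432×10^-6 m⁴.
τ_max = T·r/J = 54.83 × 0.0309 / 1.432×10^-6 = 1.183×10^6 Pa.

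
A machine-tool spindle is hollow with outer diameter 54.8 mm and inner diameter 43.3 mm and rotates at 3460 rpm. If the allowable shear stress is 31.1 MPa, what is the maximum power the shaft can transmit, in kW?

222 kW

J = π(d_o⁴ − d_i⁴)/32 = π(0.0548⁴ − 0.0433⁴)/32 = 5.403×10^-7 m⁴.
T_max = τ_allow·J/r = 3.11×10^7 × 5.403×10^-7 / 0.0274 = 613.2 N·m.
ω = 2π·3460/60 = 362.3 rad/s, so P_max = T_max·ω = 2.222×10^5 W.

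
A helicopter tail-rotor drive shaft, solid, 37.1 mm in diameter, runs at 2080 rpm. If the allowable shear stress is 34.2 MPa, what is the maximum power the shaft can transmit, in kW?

74.7 kW

J = πd⁴/32 = π(0.0371)⁴/32 = 1.860×10^-7 m⁴.
T_max = τ_allow·J/r = 3.42×10^7 × 1.860×10^-7 / 0.0186 = 342.9 N·m.
ω = 2π·2080/60 = 217.8 rad/s, so P_max = T_max·ω = 7.469×10^4 W.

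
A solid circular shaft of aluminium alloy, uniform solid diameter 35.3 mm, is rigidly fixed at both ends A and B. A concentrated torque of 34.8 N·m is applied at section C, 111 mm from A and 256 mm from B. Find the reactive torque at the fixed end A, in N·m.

With uniform GJ and both ends fixed, compatibility θ_AC = θ_CB gives T_A·a = T_B·b, together with T_A + T_B = T₀.
T_A = T₀·b/(a+b) = 34.80·256/367.0 = 24.27 N·m; T_B = 10.53 N·m.

24.3 N·m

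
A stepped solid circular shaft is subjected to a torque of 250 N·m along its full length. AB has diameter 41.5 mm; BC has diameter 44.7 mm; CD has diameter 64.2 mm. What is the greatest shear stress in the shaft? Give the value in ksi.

2.58 ksi

Under the same torque, τ_max = 16T/(πd³) is largest where d is smallest — segment AB (d = 41.5 mm).
τ_max = 16·250.0/(π·(0.0415)³) = 1.781×10^7 Pa.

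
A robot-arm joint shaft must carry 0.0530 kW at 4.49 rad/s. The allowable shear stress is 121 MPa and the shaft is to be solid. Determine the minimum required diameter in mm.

ω = 4.49 rad/s, so T = P/ω = 0.0530×10³ / 4.490 = 11.80 N·m.
For a solid shaft τ_max = 16T/(πd³), so d = (16T/(π τ_allow))^(1/3) = (16·11.80/(π·1.21×10^8))^(1/3) = 0.007920 m.

7.92 mm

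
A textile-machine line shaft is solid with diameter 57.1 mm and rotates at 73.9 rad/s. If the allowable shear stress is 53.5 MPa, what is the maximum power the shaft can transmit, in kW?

J = πd⁴/32 = π(0.0571)⁴/32 = 1.044×10^-6 m⁴.
T_max = τ_allow·J/r = 5.35×10^7 × 1.044×10^-6 / 0.0285 = 1956 N·m.
ω = 73.9 rad/s, so P_max = T_max·ω = 1.445×10^5 W.

145 kW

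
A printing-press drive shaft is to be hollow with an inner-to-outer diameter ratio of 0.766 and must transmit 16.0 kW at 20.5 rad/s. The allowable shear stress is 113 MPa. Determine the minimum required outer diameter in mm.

37.7 mm

ω = 20.5 rad/s, so T = P/ω = 16.0×10³ / 20.50 = 780.5 N·m.
For a hollow shaft with d_i/d_o = 0.766: τ_max = 16T/(π d_o³ (1−k⁴)), so d_o = [16T/(π τ_allow (1−k⁴))]^(1/3) = [16·780.5/(π·1.13×10^8·0.6557)]^(1/3) = 0.03771 m.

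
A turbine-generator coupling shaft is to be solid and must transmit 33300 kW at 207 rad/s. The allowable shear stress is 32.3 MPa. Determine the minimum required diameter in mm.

ω = 207 rad/s, so T = P/ω = 33300×10³ / 207.0 = 160900 N·m.
For a solid shaft τ_max = 16T/(πd³), so d = (16T/(π τ_allow))^(1/3) = (16·160900/(π·3.23×10^7))^(1/3) = 0.2938 m.

294 mm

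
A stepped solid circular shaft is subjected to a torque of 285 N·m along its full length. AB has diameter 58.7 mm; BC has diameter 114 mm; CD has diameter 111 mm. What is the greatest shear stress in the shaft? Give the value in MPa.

7.18 MPa

Under the same torque, τ_max = 16T/(πd³) is largest where d is smallest — segment AB (d = 58.7 mm).
τ_max = 16·285.0/(π·(0.0587)³) = 7.176×10^6 Pa.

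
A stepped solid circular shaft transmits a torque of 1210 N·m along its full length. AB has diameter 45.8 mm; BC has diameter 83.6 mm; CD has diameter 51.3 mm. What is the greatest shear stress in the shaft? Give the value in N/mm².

64.1 N/mm²

Under the same torque, τ_max = 16T/(πd³) is largest where d is smallest — segment AB (d = 45.8 mm).
τ_max = 16·1210/(π·(0.0458)³) = 6.414×10^7 Pa.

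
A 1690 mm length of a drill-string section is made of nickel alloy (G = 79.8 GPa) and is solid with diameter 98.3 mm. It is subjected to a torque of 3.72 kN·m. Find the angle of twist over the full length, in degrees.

0.492°

J = πd⁴/32 = π(0.0983)⁴/32 = 9.167×10^-6 m⁴.
θ = T·L/(G·J) = 3720 × 1.69 / (79.8×10⁹ × 9.167×10^-6) = 8.594×10^-3 rad.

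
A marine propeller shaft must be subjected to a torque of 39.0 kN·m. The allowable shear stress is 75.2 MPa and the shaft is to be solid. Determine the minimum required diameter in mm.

For a solid shaft τ_max = 16T/(πd³), so d = (16T/(π τ_allow))^(1/3) = (16·39000/(π·7.52×10^7))^(1/3) = 0.1382 m.

138 mm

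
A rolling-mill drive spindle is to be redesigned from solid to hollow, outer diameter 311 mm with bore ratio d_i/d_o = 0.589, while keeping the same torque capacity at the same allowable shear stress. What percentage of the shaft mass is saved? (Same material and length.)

28.9 %

Equal τ_max and T ⇒ the solid shaft needs d_s³ = d_o³(1−k⁴), so d_s = 311·(1−0.589⁴)^(1/3) = 298.0 mm.
Area ratio A_h/A_s = d_o²(1−k²)/d_s² = (1−k²)/(1−k⁴)^(2/3) = 0.7114.
Mass saving = 1 − 0.7114 = 28.9 %.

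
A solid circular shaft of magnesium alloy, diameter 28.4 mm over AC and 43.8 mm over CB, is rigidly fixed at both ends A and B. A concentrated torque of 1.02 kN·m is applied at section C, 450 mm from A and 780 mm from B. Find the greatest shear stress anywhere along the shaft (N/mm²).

Compatibility: T_A·a/J_AC = T_B·b/J_CB with T_A + T_B = T₀.
J_AC = 6.39×10^-8 m⁴, J_CB = 3.61×10^-7 m⁴, so T_A = T₀·(J_AC/a)/((J_AC/a)+(J_CB/b)) = 239.2 N·m, T_B = 780.8 N·m.
τ in each portion: τ_AC = 5.32×10^7 Pa, τ_CB = 4.73×10^7 Pa; maximum is in AC.
τ_max = T_AC·r/J = 239.2·0.0142/6.39×10^-8 = 5.319×10^7 Pa.

53.2 N/mm²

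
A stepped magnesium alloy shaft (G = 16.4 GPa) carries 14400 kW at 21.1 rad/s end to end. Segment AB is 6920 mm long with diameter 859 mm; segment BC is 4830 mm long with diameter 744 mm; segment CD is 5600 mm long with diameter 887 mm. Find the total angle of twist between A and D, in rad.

ω = 21.1 rad/s, so T = P/ω = 14400×10³ / 21.10 = 682500 N·m.
J_AB = π(0.859)⁴/32 = 0.0535 m⁴; J_BC = π(0.744)⁴/32 = 0.0301 m⁴; J_CD = π(0.887)⁴/32 = 0.0608 m⁴.
θ = (T/G)·Σ L_i/J_i = (682500/16.4×10⁹)·(6.92/0.0535 + 4.83/0.0301 + 5.60/0.0608) = 0.01590 rad.

0.0159 rad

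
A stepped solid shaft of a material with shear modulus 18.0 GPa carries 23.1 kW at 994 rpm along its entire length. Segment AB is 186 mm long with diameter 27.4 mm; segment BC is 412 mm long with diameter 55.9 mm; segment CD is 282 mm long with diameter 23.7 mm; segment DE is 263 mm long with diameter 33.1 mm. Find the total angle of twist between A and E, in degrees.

10.7°

ω = 2π·994/60 = 104.1 rad/s, so T = P/ω = 23.1×10³ / 104.1 = 221.9 N·m.
J_AB = π(0.0274)⁴/32 = 5.53×10^-8 m⁴; J_BC = π(0.0559)⁴/32 = 9.59×10^-7 m⁴; J_CD = π(0.0237)⁴/32 = 3.10×10^-8 m⁴; J_DE = π(0.0331)⁴/32 = 1.18×10^-7 m⁴.
θ = (T/G)·Σ L_i/J_i = (221.9/18.0×10⁹)·(0.186/5.53×10^-8 + 0.412/9.59×10^-7 + 0.282/3.10×10^-8 + 0.263/1.18×10^-7) = 0.1865 rad.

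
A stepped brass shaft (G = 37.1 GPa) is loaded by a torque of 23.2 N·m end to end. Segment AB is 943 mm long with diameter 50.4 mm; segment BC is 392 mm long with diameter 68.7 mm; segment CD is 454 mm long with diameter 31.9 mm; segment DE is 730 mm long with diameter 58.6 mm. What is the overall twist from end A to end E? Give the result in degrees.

J_AB = π(0.0504)⁴/32 = 6.33×10^-7 m⁴; J_BC = π(0.0687)⁴/32 = 2.19×10^-6 m⁴; J_CD = π(0.0319)⁴/32 = 1.02×10^-7 m⁴; J_DE = π(0.0586)⁴/32 = 1.16×10^-6 m⁴.
θ = (T/G)·Σ L_i/J_i = (23.20/37.1×10⁹)·(0.943/6.33×10^-7 + 0.392/2.19×10^-6 + 0.454/1.02×10^-7 + 0.730/1.16×10^-6) = 4.230×10^-3 rad.

0.242°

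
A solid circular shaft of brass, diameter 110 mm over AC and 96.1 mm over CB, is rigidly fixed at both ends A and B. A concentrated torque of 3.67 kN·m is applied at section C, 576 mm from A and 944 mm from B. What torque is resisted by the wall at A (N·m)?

Compatibility: T_A·a/J_AC = T_B·b/J_CB with T_A + T_B = T₀.
J_AC = 1.44×10^-5 m⁴, J_CB = 8.37×10^-6 m⁴, so T_A = T₀·(J_AC/a)/((J_AC/a)+(J_CB/b)) = 2708 N·m, T_B = 962.4 N·m.

2710 N·m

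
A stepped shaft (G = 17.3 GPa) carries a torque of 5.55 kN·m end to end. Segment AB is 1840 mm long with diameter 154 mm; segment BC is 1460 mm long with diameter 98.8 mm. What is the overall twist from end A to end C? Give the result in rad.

0.0608 rad

J_AB = π(0.154)⁴/32 = 5.52×10^-5 m⁴; J_BC = π(0.0988)⁴/32 = 9.35×10^-6 m⁴.
θ = (T/G)·Σ L_i/J_i = (5550/17.3×10⁹)·(1.84/5.52×10^-5 + 1.46/9.35×10^-6) = 0.06076 rad.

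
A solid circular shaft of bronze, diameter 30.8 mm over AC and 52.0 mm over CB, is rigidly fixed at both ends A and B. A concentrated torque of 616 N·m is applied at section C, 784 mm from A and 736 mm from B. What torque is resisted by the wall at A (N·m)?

Compatibility: T_A·a/J_AC = T_B·b/J_CB with T_A + T_B = T₀.
J_AC = 8.83×10^-8 m⁴, J_CB = 7.18×10^-7 m⁴, so T_A = T₀·(J_AC/a)/((J_AC/a)+(J_CB/b)) = 63.80 N·m, T_B = 552.2 N·m.

63.8 N·m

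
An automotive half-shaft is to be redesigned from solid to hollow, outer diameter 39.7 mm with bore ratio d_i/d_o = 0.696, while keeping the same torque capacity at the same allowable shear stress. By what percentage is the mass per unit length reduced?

Equal τ_max and T ⇒ the solid shaft needs d_s³ = d_o³(1−k⁴), so d_s = 39.7·(1−0.696⁴)^(1/3) = 36.31 mm.
Area ratio A_h/A_s = d_o²(1−k²)/d_s² = (1−k²)/(1−k⁴)^(2/3) = 0.6162.
Mass saving = 1 − 0.6162 = 38.4 %.

38.4 %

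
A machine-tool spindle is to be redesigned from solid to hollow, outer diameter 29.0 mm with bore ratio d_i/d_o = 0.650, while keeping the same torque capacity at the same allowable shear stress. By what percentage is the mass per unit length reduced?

34.2 %

Equal τ_max and T ⇒ the solid shaft needs d_s³ = d_o³(1−k⁴), so d_s = 29.0·(1−0.650⁴)^(1/3) = 27.16 mm.
Area ratio A_h/A_s = d_o²(1−k²)/d_s² = (1−k²)/(1−k⁴)^(2/3) = 0.6584.
Mass saving = 1 − 0.6584 = 34.2 %.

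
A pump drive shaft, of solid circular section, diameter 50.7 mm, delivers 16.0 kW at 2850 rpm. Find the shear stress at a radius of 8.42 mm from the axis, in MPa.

ω = 2π·2850/60 = 298.5 rad/s, so T = P/ω = 16.0×10³ / 298.5 = 53.61 N·m.
J = πd⁴/32 = π(0.0507)⁴/32 = 6.487×10^-7 m⁴.
Shear stress varies linearly with radius: τ = T·r/J = 53.61 × 0.00842 / 6.487×10^-7 = 6.959×10^5 Pa.

0.696 MPa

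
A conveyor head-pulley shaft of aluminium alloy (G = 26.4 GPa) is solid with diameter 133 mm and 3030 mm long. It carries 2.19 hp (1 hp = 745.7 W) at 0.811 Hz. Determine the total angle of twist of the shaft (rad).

0.00120 rad

ω = 2π·0.811 = 5.096 rad/s, so T = P/ω = 2.19×745.7 / 5.096 = 320.5 N·m.
J = πd⁴/32 = π(0.133)⁴/32 = 3.072×10^-5 m⁴.
θ = T·L/(G·J) = 320.5 × 3.03 / (26.4×10⁹ × 3.072×10^-5) = 1.197×10^-3 rad.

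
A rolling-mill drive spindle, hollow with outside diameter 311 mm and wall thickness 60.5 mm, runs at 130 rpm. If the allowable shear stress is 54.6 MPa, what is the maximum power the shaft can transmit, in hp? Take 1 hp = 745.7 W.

J = π(d_o⁴ − d_i⁴)/32 = π(0.311⁴ − 0.190⁴)/32 = 7.905×10^-4 m⁴.
T_max = τ_allow·J/r = 5.46×10^7 × 7.905×10^-4 / 0.155 = 277600 N·m.
ω = 2π·130/60 = 13.61 rad/s, so P_max = T_max·ω = 3.779×10^6 W.

5070 hp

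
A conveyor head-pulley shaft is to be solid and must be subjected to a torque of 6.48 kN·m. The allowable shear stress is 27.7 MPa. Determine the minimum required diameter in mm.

For a solid shaft τ_max = 16T/(πd³), so d = (16T/(π τ_allow))^(1/3) = (16·6480/(π·2.77×10^7))^(1/3) = 0.1060 m.

106 mm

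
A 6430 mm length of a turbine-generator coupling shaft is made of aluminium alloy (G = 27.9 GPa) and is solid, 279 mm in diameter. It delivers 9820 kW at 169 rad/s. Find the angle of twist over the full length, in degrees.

1.29°

ω = 169 rad/s, so T = P/ω = 9820×10³ / 169.0 = 58110 N·m.
J = πd⁴/32 = π(0.279)⁴/32 = 5.949×10^-4 m⁴.
θ = T·L/(G·J) = 58110 × 6.43 / (27.9×10⁹ × 5.949×10^-4) = 0.02251 rad.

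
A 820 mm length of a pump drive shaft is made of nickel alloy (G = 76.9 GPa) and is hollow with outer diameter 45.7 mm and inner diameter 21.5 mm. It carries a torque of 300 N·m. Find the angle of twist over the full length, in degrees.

J = π(d_o⁴ − d_i⁴)/32 = π(0.0457⁴ − 0.0215⁴)/32 = 4.072×10^-7 m⁴.
θ = T·L/(G·J) = 300.0 × 0.820 / (76.9×10⁹ × 4.072×10^-7) = 7.855×10^-3 rad.

0.450°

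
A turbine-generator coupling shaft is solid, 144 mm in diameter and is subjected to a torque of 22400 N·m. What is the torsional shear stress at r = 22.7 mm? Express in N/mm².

12.0 N/mm²

J = πd⁴/32 = π(0.144)⁴/32 = 4.221×10^-5 m⁴.
Shear stress varies linearly with radius: τ = T·r/J = 22400 × 0.0227 / 4.221×10^-5 = 1.205×10^7 Pa.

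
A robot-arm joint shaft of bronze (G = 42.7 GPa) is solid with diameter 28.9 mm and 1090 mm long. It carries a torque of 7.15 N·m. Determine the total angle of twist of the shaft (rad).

0.00267 rad

J = πd⁴/32 = π(0.0289)⁴/32 = 6.848×10^-8 m⁴.
θ = T·L/(G·J) = 7.150 × 1.09 / (42.7×10⁹ × 6.848×10^-8) = 2.665×10^-3 rad.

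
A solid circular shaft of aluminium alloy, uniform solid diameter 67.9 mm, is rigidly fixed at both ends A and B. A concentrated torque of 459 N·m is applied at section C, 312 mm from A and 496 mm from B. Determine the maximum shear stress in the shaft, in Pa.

4.58e6 Pa

With uniform GJ and both ends fixed, compatibility θ_AC = θ_CB gives T_A·a = T_B·b, together with T_A + T_B = T₀.
T_A = T₀·b/(a+b) = 459.0·496/808.0 = 281.8 N·m; T_B = 177.2 N·m.
τ in each portion: τ_AC = 4.58×10^6 Pa, τ_CB = 2.88×10^6 Pa; maximum is in AC.
τ_max = T_AC·r/J = 281.8·0.0340/2.09×10^-6 = 4.584×10^6 Pa.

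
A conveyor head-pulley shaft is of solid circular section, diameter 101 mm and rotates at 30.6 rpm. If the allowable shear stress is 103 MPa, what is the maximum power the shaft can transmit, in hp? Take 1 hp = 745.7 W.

J = πd⁴/32 = π(0.101)⁴/32 = 1.022×10^-5 m⁴.
T_max = τ_allow·J/r = 1.03×10^8 × 1.022×10^-5 / 0.0505 = 20840 N·m.
ω = 2π·30.6/60 = 3.204 rad/s, so P_max = T_max·ω = 6.677×10^4 W.

89.5 hp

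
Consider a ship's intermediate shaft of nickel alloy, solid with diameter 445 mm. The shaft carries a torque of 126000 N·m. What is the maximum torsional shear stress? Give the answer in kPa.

7280 kPa

J = πd⁴/32 = π(0.445)⁴/32 = 3.850×10^-3 m⁴.
τ_max = T·r/J = 126000 × 0.223 / 3.850×10^-3 = 7.282×10^6 Pa.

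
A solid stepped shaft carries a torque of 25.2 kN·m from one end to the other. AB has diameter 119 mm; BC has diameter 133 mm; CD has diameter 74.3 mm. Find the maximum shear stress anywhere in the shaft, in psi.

45400 psi

Under the same torque, τ_max = 16T/(πd³) is largest where d is smallest — segment CD (d = 74.3 mm).
τ_max = 16·25200/(π·(0.0743)³) = 3.129×10^8 Pa.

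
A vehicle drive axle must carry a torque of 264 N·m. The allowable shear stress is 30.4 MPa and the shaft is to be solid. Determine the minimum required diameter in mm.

For a solid shaft τ_max = 16T/(πd³), so d = (16T/(π τ_allow))^(1/3) = (16·264.0/(π·3.04×10^7))^(1/3) = 0.03536 m.

35.4 mm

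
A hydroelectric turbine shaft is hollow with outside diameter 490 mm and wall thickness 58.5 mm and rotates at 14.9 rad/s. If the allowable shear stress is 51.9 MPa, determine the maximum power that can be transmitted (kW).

11900 kW

J = π(d_o⁴ − d_i⁴)/32 = π(0.490⁴ − 0.373⁴)/32 = 3.759×10^-3 m⁴.
T_max = τ_allow·J/r = 5.19×10^7 × 3.759×10^-3 / 0.245 = 796300 N·m.
ω = 14.9 rad/s, so P_max = T_max·ω = 1.187×10^7 W.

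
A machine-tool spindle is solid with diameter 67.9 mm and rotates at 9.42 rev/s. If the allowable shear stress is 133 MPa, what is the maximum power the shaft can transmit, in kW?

J = πd⁴/32 = π(0.0679)⁴/32 = 2.087×10^-6 m⁴.
T_max = τ_allow·J/r = 1.33×10^8 × 2.087×10^-6 / 0.0340 = 8175 N·m.
ω = 2π·9.42 = 59.19 rad/s, so P_max = T_max·ω = 4.839×10^5 W.

484 kW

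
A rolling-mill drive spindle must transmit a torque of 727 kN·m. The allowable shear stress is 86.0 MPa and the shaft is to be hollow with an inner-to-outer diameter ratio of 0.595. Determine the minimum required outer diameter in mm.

366 mm

For a hollow shaft with d_i/d_o = 0.595: τ_max = 16T/(π d_o³ (1−k⁴)), so d_o = [16T/(π τ_allow (1−k⁴))]^(1/3) = [16·727000/(π·8.60×10^7·0.8747)]^(1/3) = 0.3665 m.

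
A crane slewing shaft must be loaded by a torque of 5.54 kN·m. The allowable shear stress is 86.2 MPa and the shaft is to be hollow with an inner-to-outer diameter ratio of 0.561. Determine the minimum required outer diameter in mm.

For a hollow shaft with d_i/d_o = 0.561: τ_max = 16T/(π d_o³ (1−k⁴)), so d_o = [16T/(π τ_allow (1−k⁴))]^(1/3) = [16·5540/(π·8.62×10^7·0.9010)]^(1/3) = 0.07135 m.

71.4 mm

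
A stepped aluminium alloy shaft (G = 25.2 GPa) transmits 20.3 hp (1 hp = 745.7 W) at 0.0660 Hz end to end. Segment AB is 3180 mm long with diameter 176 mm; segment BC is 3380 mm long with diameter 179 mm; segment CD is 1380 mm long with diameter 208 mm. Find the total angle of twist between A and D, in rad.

0.108 rad

ω = 2π·0.0660 = 0.4147 rad/s, so T = P/ω = 20.3×745.7 / 0.4147 = 36500 N·m.
J_AB = π(0.176)⁴/32 = 9.42×10^-5 m⁴; J_BC = π(0.179)⁴/32 = 1.01×10^-4 m⁴; J_CD = π(0.208)⁴/32 = 1.84×10^-4 m⁴.
θ = (T/G)·Σ L_i/J_i = (36500/25.2×10⁹)·(3.18/9.42×10^-5 + 3.38/1.01×10^-4 + 1.38/1.84×10^-4) = 0.1084 rad.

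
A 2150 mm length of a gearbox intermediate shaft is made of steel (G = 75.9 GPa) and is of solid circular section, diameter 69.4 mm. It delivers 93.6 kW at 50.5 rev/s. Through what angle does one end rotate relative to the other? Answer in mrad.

ω = 2π·50.5 = 317.3 rad/s, so T = P/ω = 93.6×10³ / 317.3 = 295.0 N·m.
J = πd⁴/32 = π(0.0694)⁴/32 = 2.277×10^-6 m⁴.
θ = T·L/(G·J) = 295.0 × 2.15 / (75.9×10⁹ × 2.277×10^-6) = 3.669×10^-3 rad.

3.67 mrad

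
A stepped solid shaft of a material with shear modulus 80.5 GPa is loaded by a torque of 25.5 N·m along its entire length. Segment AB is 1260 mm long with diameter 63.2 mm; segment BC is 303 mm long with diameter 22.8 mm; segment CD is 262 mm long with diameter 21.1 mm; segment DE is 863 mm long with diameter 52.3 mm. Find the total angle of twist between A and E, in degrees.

0.488°

J_AB = π(0.0632)⁴/32 = 1.57×10^-6 m⁴; J_BC = π(0.0228)⁴/32 = 2.65×10^-8 m⁴; J_CD = π(0.0211)⁴/32 = 1.95×10^-8 m⁴; J_DE = π(0.0523)⁴/32 = 7.35×10^-7 m⁴.
θ = (T/G)·Σ L_i/J_i = (25.50/80.5×10⁹)·(1.26/1.57×10^-6 + 0.303/2.65×10^-8 + 0.262/1.95×10^-8 + 0.863/7.35×10^-7) = 8.510×10^-3 rad.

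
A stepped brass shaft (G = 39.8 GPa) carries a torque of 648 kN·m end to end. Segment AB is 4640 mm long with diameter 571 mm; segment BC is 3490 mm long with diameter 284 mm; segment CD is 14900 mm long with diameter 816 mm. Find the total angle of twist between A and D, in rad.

0.102 rad

J_AB = π(0.571)⁴/32 = 0.0104 m⁴; J_BC = π(0.284)⁴/32 = 6.39×10^-4 m⁴; J_CD = π(0.816)⁴/32 = 0.0435 m⁴.
θ = (T/G)·Σ L_i/J_i = (648000/39.8×10⁹)·(4.64/0.0104 + 3.49/6.39×10^-4 + 14.9/0.0435) = 0.1018 rad.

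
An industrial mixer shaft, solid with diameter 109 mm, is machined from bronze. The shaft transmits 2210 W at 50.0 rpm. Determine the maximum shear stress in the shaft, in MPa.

ω = 2π·50.0/60 = 5.236 rad/s, so T = P/ω = 2210 / 5.236 = 422.1 N·m.
J = πd⁴/32 = π(0.109)⁴/32 = 1.386×10^-5 m⁴.
τ_max = T·r/J = 422.1 × 0.0545 / 1.386×10^-5 = 1.660×10^6 Pa.

1.66 MPa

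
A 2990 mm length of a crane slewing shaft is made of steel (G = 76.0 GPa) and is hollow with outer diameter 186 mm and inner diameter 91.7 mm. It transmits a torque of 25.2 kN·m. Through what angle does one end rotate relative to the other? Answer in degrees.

0.514°

J = π(d_o⁴ − d_i⁴)/32 = π(0.186⁴ − 0.0917⁴)/32 = 1.106×10^-4 m⁴.
θ = T·L/(G·J) = 25200 × 2.99 / (76.0×10⁹ × 1.106×10^-4) = 8.967×10^-3 rad.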